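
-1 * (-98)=98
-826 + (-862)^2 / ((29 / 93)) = 69079138 / 29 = 2382039.24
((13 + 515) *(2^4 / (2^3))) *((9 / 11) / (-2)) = -432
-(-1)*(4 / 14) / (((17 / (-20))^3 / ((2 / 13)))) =-32000 / 447083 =-0.07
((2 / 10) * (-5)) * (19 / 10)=-19 / 10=-1.90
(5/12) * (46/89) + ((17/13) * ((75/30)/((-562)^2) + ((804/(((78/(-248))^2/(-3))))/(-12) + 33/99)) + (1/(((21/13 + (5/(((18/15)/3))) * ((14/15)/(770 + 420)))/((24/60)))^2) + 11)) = 114816500913611338210523/43020802044121395000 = 2668.86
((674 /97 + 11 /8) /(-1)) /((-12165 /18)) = 19377 /1573340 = 0.01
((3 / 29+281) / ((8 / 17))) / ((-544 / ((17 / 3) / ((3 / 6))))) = -17323 / 1392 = -12.44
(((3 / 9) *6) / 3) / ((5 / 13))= 26 / 15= 1.73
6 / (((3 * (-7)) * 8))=-1 / 28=-0.04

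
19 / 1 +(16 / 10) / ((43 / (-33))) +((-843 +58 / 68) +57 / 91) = -547965801 / 665210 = -823.75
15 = 15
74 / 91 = 0.81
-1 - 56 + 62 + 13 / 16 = 93 / 16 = 5.81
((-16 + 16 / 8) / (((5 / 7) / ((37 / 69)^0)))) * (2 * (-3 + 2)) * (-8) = -1568 / 5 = -313.60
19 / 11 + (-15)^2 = 226.73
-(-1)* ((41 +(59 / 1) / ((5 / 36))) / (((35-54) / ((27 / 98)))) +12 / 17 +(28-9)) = 2049839 / 158270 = 12.95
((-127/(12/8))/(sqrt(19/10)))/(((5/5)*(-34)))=127*sqrt(190)/969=1.81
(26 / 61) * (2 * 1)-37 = -2205 / 61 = -36.15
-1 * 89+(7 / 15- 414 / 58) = -41617 / 435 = -95.67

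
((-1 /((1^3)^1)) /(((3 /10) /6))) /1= -20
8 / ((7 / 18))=144 / 7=20.57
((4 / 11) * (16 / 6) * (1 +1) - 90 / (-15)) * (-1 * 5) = -1310 / 33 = -39.70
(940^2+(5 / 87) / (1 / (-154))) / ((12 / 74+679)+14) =2844279910 / 2231289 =1274.73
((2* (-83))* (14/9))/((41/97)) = -225428/369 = -610.92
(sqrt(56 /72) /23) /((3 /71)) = 71 * sqrt(7) /207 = 0.91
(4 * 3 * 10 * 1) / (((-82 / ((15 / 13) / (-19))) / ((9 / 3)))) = 0.27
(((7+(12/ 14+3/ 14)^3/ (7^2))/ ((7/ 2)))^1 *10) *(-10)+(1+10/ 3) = -196.38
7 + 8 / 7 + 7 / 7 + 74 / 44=10.82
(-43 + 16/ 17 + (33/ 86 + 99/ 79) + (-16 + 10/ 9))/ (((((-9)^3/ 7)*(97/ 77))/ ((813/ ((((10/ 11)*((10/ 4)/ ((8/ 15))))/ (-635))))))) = -51075.82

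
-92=-92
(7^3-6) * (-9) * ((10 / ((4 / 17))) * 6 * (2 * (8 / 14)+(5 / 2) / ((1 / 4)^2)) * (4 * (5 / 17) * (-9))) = 2358460800 / 7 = 336922971.43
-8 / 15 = -0.53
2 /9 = 0.22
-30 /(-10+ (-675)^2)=-6 /91123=-0.00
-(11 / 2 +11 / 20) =-121 / 20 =-6.05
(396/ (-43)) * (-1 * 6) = 2376/ 43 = 55.26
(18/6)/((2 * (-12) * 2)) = -1/16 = -0.06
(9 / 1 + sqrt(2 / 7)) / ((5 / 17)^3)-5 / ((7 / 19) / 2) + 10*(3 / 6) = 4913*sqrt(14) / 875 + 290144 / 875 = 352.60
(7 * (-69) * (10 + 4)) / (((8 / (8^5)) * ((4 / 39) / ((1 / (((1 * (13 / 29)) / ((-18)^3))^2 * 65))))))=-594192826234699776 / 845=-703186776609112.16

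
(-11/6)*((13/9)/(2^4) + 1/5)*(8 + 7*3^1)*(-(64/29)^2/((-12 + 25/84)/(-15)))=8239616/85521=96.35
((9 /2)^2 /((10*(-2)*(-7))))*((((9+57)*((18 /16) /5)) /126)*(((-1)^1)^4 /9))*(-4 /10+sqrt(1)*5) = 0.01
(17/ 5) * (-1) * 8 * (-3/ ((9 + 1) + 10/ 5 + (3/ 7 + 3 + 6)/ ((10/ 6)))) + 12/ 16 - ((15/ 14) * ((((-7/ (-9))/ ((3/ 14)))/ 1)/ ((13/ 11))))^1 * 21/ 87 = 6398369/ 1397916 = 4.58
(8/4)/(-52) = -1/26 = -0.04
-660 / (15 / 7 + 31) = -19.91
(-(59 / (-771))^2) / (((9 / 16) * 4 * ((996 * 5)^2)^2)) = -3481 / 822637769500238760000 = -0.00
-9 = -9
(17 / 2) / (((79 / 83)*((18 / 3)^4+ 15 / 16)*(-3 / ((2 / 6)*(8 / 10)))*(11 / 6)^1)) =-90304 / 270489285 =-0.00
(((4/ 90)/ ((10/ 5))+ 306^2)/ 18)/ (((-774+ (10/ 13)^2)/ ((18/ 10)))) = -712101949/ 58817700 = -12.11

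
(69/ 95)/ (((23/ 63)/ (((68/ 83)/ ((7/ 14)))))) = 3.26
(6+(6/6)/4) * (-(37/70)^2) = -1369/784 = -1.75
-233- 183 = -416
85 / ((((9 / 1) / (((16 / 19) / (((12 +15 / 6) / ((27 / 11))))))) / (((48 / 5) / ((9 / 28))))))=243712 / 6061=40.21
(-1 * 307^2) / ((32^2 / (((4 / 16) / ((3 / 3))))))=-94249 / 4096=-23.01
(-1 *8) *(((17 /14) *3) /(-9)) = 68 /21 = 3.24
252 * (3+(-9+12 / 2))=0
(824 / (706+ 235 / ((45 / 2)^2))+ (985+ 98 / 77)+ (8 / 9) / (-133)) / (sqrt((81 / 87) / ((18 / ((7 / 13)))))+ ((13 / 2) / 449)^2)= 5909.33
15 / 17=0.88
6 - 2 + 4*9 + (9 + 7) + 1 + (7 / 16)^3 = 233815 / 4096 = 57.08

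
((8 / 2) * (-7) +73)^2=2025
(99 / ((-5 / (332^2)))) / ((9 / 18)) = -4364870.40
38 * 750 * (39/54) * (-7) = -144083.33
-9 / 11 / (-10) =9 / 110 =0.08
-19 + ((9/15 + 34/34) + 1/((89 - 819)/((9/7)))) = -88923/5110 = -17.40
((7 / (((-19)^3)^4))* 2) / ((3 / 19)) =14 / 349470776694657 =0.00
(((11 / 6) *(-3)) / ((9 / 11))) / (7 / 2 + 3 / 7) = -77 / 45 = -1.71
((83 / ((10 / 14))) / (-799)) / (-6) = 581 / 23970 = 0.02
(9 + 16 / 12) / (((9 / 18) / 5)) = 310 / 3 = 103.33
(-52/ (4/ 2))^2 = 676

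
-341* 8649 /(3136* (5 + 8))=-2949309 /40768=-72.34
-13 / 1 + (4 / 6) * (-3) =-15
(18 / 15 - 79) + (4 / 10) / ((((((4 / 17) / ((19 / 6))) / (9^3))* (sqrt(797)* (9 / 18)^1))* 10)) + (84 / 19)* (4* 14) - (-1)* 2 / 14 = 78489* sqrt(797) / 79700 + 112998 / 665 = 197.72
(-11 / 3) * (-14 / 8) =77 / 12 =6.42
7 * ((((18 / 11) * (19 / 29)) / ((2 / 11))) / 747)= 133 / 2407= 0.06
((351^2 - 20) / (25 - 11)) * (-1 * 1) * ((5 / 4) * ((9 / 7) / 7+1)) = -17861245 / 1372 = -13018.40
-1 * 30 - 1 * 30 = -60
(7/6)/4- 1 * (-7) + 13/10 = 8.59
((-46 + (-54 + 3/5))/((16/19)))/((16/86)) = -406049/640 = -634.45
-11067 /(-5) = 11067 /5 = 2213.40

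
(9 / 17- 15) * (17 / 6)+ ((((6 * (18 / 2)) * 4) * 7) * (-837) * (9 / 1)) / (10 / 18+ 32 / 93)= -3177791275 / 251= -12660523.01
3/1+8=11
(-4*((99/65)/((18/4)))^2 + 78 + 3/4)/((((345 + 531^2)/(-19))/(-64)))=201115912/596371425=0.34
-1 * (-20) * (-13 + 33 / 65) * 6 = -19488 / 13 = -1499.08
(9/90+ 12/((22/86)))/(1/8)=376.07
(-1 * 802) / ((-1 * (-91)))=-802 / 91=-8.81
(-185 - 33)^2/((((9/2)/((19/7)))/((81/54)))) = 902956/21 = 42997.90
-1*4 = -4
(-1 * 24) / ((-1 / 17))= 408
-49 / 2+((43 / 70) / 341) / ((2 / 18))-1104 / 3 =-4684294 / 11935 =-392.48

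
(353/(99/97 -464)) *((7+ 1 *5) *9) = -82.34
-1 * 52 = -52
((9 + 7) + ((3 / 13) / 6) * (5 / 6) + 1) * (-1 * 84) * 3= -55797 / 13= -4292.08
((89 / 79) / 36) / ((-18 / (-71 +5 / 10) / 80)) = 20915 / 2133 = 9.81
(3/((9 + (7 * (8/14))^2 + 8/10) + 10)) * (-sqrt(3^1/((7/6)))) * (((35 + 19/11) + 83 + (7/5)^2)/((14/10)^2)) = -1505880 * sqrt(14)/675367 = -8.34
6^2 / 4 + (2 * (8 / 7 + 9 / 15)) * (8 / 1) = 1291 / 35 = 36.89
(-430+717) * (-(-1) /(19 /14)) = 4018 /19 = 211.47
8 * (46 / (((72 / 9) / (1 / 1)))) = 46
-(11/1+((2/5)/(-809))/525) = -23359873/2123625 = -11.00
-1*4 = -4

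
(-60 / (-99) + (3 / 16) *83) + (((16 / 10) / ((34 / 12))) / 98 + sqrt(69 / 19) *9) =35569277 / 2199120 + 9 *sqrt(1311) / 19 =33.33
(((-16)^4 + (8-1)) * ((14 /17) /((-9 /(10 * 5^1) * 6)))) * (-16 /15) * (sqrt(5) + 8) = 73408160 * sqrt(5) /1377 + 587265280 /1377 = 545686.94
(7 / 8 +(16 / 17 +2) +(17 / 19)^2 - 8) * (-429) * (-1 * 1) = -71259045 / 49096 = -1451.42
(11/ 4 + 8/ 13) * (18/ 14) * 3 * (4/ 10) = 5.19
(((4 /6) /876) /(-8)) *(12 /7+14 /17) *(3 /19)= -151 /3961272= -0.00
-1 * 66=-66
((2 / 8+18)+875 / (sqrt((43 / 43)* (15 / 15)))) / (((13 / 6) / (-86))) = -460917 / 13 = -35455.15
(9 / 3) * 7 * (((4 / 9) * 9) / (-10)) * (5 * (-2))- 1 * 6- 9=69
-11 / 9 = -1.22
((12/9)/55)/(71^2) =4/831765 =0.00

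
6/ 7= 0.86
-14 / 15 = -0.93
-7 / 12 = -0.58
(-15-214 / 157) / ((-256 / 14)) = 17983 / 20096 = 0.89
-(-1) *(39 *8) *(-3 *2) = -1872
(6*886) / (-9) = -1772 / 3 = -590.67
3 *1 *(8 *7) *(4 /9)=74.67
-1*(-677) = 677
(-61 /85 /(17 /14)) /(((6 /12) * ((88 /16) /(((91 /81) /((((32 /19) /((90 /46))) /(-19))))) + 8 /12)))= -84164262 /31676423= -2.66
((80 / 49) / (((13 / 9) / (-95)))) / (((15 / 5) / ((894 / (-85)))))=4076640 / 10829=376.46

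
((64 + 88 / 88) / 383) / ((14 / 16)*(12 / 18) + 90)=780 / 416321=0.00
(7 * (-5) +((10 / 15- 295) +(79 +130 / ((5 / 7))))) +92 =71 / 3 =23.67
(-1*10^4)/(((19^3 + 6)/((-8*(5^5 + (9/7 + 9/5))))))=36452.56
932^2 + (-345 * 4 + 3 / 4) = 3468979 / 4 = 867244.75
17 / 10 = 1.70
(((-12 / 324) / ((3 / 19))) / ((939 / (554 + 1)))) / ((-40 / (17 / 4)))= 11951 / 811296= 0.01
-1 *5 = -5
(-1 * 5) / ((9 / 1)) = -5 / 9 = -0.56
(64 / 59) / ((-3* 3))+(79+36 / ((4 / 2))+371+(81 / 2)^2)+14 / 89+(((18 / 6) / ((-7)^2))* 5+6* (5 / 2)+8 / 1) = 19744441963 / 9262764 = 2131.59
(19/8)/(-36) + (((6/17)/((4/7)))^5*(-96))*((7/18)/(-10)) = 0.27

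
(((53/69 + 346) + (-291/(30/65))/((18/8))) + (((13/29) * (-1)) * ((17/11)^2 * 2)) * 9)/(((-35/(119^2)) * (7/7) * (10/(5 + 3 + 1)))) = -69465557539/4035350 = -17214.26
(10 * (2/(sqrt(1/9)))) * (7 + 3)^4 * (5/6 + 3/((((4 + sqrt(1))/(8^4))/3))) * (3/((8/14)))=23226945000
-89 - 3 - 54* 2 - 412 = -612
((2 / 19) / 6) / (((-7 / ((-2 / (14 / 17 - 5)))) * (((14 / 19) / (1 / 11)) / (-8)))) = 136 / 114807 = 0.00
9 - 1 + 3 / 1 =11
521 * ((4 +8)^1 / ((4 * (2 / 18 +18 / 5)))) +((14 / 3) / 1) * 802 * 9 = 34105.17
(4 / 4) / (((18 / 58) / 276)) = 2668 / 3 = 889.33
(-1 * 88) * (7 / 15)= -41.07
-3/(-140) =3/140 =0.02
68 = 68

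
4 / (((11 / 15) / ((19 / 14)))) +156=163.40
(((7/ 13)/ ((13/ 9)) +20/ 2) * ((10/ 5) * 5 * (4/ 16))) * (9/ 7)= 78885/ 2366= 33.34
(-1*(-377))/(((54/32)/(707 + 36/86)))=183487408/1161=158042.56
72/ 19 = 3.79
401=401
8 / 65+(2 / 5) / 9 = 98 / 585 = 0.17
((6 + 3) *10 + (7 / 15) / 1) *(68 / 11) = 92276 / 165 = 559.25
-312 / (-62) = 156 / 31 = 5.03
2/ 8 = 1/ 4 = 0.25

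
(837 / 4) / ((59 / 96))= 20088 / 59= 340.47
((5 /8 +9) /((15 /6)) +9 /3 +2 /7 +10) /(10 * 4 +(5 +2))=2399 /6580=0.36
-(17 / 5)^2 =-289 / 25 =-11.56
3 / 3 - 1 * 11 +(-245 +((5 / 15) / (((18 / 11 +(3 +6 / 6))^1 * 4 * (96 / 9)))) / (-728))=-255.00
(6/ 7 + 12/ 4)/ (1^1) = 27/ 7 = 3.86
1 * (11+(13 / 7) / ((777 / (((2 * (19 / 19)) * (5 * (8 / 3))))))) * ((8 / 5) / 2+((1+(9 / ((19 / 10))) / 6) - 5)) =-41340683 / 1550115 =-26.67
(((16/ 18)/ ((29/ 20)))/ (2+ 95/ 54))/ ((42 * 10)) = 16/ 41209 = 0.00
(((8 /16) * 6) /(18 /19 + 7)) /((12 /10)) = 95 /302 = 0.31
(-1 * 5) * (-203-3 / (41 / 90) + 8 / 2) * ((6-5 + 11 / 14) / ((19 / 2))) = 1053625 / 5453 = 193.22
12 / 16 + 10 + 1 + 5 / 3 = 161 / 12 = 13.42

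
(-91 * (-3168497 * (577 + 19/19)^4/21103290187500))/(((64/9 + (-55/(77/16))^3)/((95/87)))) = -100060458583027527949/89269731265150000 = -1120.88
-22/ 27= -0.81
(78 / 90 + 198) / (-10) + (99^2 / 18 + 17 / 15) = 39431 / 75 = 525.75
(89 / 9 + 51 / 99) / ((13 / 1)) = 1030 / 1287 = 0.80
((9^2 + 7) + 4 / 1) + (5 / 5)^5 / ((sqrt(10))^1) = sqrt(10) / 10 + 92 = 92.32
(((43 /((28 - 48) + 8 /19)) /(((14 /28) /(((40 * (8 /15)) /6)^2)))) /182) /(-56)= 26144 /4798521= 0.01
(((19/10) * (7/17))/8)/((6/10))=133/816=0.16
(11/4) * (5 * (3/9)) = 55/12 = 4.58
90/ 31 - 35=-32.10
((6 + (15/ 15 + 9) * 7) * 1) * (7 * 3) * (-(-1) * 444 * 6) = 4251744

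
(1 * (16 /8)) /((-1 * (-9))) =2 /9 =0.22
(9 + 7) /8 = 2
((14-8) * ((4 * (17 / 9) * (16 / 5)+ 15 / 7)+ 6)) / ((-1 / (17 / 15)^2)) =-249.08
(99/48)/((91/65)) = 165/112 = 1.47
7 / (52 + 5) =0.12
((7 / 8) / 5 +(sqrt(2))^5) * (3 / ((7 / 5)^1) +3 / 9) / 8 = 13 / 240 +26 * sqrt(2) / 21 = 1.81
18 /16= 9 /8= 1.12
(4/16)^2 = 1/16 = 0.06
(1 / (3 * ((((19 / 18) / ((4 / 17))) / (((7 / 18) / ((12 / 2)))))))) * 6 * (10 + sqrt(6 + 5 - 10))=0.32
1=1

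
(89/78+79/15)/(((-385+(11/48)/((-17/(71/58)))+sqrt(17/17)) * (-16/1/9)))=11088063/1181357645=0.01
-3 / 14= -0.21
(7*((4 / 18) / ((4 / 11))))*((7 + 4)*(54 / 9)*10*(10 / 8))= 21175 / 6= 3529.17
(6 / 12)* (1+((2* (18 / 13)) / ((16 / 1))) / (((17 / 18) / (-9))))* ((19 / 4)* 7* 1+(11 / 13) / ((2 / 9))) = -553049 / 45968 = -12.03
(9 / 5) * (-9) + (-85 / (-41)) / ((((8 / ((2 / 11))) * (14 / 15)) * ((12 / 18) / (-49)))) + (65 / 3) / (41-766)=-12518417 / 627792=-19.94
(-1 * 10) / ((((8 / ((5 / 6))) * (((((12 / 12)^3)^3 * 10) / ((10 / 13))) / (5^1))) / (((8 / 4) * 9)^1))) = -375 / 52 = -7.21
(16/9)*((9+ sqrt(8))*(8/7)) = 256*sqrt(2)/63+ 128/7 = 24.03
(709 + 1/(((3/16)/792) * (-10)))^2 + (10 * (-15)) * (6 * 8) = 1873489/25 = 74939.56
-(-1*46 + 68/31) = 1358/31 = 43.81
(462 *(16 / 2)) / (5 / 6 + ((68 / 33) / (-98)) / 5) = 19921440 / 4469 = 4457.70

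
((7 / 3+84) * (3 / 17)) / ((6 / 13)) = 3367 / 102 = 33.01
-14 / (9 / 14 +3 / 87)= -5684 / 275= -20.67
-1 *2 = -2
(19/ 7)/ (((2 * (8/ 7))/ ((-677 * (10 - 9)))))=-12863/ 16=-803.94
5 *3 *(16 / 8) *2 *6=360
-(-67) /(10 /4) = 134 /5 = 26.80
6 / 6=1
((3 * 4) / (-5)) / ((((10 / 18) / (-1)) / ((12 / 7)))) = 1296 / 175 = 7.41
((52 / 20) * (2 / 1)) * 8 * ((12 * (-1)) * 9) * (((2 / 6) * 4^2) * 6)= -718848 / 5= -143769.60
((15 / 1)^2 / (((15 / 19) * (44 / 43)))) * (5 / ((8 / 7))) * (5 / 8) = 2144625 / 2816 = 761.59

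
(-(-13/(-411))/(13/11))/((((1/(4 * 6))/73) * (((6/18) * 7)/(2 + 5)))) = -19272/137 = -140.67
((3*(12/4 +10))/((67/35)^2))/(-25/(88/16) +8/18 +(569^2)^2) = 4729725/46583687698986197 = 0.00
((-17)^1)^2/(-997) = -289/997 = -0.29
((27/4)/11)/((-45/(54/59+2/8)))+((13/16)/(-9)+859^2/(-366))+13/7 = -3653762149/1813896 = -2014.32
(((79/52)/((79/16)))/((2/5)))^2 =100/169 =0.59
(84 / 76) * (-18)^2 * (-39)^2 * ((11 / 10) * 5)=56918862 / 19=2995729.58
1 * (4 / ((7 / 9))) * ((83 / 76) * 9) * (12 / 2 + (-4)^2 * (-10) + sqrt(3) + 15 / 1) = -934497 / 133 + 6723 * sqrt(3) / 133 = -6938.74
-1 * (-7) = 7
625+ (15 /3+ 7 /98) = 8821 /14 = 630.07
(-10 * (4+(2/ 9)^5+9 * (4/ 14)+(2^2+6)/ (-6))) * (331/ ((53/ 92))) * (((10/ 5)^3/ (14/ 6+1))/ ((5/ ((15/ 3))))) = -493949223968/ 7302393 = -67642.10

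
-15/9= -1.67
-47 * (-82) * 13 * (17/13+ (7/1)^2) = 2520516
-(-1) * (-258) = -258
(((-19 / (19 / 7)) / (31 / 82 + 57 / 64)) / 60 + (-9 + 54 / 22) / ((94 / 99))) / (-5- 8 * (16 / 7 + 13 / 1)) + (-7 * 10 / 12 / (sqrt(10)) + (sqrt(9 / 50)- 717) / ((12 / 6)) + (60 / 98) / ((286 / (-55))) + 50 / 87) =-27657739885184837 / 77258814903270- 7 * sqrt(10) / 12 + 3 * sqrt(2) / 20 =-359.62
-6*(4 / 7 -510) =21396 / 7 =3056.57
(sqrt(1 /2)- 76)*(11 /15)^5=-12239876 /759375 +161051*sqrt(2) /1518750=-15.97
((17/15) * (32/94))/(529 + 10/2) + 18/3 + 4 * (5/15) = 1380526/188235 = 7.33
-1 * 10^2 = -100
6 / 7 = 0.86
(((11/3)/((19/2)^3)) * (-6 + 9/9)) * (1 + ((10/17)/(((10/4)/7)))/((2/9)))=-62920/349809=-0.18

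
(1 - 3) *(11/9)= -22/9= -2.44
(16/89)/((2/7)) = 56/89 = 0.63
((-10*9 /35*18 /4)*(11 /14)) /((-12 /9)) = 6.82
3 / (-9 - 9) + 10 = 59 / 6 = 9.83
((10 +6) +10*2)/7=36/7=5.14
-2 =-2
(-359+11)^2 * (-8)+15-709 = -969526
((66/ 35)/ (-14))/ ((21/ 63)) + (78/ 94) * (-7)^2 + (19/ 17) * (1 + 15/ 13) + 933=2482881157/ 2544815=975.66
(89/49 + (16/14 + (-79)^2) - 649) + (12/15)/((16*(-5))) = 27415251/4900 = 5594.95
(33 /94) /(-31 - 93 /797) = -26301 /2331200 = -0.01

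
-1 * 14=-14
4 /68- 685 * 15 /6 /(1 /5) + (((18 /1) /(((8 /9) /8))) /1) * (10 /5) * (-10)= -401283 /34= -11802.44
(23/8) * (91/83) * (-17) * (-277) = 9855937/664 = 14843.28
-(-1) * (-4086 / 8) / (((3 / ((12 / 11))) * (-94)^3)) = 2043 / 9136424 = 0.00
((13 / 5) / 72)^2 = 169 / 129600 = 0.00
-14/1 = -14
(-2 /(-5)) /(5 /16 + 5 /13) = 416 /725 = 0.57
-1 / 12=-0.08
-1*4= -4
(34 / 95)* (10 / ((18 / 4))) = 136 / 171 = 0.80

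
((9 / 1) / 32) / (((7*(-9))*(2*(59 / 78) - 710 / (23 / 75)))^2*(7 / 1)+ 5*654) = 268203 / 141829332125603552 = 0.00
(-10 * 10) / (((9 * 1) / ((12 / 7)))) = -400 / 21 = -19.05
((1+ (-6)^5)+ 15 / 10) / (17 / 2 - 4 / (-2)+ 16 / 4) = -536.10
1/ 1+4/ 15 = 19/ 15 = 1.27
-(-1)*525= 525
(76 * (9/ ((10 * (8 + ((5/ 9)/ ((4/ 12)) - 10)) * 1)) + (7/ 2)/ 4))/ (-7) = 1387/ 70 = 19.81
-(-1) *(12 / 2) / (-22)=-3 / 11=-0.27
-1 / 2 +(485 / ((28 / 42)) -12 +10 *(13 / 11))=7995 / 11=726.82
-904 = -904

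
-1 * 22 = -22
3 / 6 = 1 / 2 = 0.50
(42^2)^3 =5489031744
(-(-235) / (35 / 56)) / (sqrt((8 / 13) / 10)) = 1515.70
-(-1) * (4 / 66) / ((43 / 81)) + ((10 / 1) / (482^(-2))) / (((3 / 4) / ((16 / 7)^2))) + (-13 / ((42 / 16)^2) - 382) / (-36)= 60764401252603 / 3754674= 16183669.01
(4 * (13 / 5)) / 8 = 1.30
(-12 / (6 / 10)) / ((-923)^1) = 0.02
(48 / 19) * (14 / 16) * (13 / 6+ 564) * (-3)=-71337 / 19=-3754.58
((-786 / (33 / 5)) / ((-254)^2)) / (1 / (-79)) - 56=-55.85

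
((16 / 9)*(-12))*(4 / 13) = -256 / 39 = -6.56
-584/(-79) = 7.39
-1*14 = -14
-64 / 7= -9.14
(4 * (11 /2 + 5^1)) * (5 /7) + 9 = 39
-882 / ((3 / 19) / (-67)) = 374262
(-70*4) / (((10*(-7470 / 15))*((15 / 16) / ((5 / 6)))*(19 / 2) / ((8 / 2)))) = 896 / 42579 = 0.02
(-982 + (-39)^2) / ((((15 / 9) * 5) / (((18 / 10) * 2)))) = 29106 / 125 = 232.85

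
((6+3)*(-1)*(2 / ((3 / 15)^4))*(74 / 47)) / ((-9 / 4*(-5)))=-74000 / 47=-1574.47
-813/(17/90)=-73170/17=-4304.12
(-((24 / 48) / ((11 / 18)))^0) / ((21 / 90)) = -4.29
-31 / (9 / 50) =-1550 / 9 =-172.22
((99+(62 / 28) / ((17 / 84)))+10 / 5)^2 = 3621409 / 289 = 12530.83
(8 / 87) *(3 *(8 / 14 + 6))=368 / 203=1.81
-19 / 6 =-3.17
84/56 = 1.50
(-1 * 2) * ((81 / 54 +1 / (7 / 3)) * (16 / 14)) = -216 / 49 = -4.41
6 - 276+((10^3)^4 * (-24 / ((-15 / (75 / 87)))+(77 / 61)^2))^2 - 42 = 102900449960999999999996366962088328 / 11644352281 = 8836940645372080700621356.00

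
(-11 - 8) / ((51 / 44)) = -836 / 51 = -16.39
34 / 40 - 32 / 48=11 / 60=0.18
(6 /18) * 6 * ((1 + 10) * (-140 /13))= -3080 /13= -236.92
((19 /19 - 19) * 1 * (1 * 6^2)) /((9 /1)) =-72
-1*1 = -1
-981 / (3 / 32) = -10464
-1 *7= -7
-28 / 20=-1.40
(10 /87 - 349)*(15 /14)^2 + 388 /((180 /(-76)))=-144343823 /255780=-564.33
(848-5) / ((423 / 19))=37.87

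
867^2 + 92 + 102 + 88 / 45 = 33834823 / 45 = 751884.96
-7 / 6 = -1.17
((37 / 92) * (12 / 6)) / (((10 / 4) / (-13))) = -481 / 115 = -4.18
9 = 9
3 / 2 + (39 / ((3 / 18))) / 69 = 225 / 46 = 4.89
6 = 6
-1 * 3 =-3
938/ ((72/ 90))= 2345/ 2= 1172.50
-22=-22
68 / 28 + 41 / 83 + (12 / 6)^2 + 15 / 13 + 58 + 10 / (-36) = 65.80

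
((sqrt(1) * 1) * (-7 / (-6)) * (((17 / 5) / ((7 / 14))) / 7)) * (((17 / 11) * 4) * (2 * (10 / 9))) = 4624 / 297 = 15.57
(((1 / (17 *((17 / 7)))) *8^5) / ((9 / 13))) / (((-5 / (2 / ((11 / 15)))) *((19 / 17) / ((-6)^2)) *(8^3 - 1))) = -10223616 / 259369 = -39.42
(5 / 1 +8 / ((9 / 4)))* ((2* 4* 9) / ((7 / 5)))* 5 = 2200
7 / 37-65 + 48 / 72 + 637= 572.86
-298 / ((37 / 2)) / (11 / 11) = -16.11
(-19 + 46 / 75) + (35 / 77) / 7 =-105808 / 5775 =-18.32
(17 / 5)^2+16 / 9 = 3001 / 225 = 13.34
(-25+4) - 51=-72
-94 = -94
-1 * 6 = -6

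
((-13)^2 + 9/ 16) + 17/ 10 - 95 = 6101/ 80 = 76.26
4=4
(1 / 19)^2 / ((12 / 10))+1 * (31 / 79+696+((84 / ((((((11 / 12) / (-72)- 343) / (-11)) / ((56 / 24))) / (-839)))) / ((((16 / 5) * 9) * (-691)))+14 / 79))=24418485547520377 / 35041894141962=696.84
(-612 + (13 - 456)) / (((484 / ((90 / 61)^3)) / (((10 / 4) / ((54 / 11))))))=-17803125 / 4993582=-3.57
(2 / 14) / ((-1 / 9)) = -1.29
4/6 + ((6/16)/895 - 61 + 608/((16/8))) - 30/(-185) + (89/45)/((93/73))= 10882091311/44347608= 245.38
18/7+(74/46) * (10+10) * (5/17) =32938/2737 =12.03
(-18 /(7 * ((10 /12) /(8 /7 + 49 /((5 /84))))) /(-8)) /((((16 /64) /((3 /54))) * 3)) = 28852 /1225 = 23.55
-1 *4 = -4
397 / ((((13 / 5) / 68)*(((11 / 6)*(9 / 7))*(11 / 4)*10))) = 755888 / 4719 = 160.18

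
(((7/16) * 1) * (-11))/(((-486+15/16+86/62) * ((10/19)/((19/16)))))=861707/38384480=0.02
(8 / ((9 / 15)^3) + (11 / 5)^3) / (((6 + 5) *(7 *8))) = 22991 / 297000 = 0.08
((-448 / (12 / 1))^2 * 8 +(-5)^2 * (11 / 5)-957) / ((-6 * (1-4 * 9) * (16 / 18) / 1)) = 54.90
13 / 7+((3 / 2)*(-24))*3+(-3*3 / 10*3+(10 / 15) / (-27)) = -617279 / 5670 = -108.87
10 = 10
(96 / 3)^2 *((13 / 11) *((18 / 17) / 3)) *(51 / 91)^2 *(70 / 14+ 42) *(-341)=-1369626624 / 637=-2150120.29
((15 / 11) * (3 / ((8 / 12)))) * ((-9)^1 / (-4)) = 13.81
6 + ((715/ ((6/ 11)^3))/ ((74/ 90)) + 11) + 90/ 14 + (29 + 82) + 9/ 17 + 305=612731915/ 105672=5798.43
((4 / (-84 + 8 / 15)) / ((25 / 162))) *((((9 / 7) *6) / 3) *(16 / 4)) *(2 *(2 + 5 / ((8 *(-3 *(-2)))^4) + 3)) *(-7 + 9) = -143327259 / 2243584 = -63.88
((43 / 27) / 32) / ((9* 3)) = 43 / 23328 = 0.00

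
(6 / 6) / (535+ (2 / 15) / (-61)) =915 / 489523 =0.00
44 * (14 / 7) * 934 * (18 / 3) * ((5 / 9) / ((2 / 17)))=6986320 / 3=2328773.33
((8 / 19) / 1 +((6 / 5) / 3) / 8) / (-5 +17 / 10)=-0.14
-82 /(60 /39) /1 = -533 /10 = -53.30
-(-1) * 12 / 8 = 3 / 2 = 1.50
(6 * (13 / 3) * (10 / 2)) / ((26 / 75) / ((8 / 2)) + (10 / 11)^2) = 2359500 / 16573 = 142.37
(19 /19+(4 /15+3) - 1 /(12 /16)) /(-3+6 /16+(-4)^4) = 352 /30405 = 0.01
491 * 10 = 4910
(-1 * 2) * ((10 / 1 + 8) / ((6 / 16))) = -96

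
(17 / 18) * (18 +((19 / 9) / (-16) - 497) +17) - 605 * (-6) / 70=-6978197 / 18144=-384.60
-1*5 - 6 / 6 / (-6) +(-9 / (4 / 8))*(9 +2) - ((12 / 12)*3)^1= -1235 / 6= -205.83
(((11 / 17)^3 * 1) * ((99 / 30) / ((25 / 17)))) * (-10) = -43923 / 7225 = -6.08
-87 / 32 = -2.72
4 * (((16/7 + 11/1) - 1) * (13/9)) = 4472/63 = 70.98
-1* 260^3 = -17576000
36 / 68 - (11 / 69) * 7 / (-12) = 8761 / 14076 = 0.62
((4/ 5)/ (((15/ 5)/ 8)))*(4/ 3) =128/ 45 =2.84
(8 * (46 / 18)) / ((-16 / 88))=-1012 / 9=-112.44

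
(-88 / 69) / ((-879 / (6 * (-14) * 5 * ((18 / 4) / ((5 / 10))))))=-36960 / 6739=-5.48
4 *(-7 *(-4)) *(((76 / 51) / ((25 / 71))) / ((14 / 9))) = 129504 / 425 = 304.72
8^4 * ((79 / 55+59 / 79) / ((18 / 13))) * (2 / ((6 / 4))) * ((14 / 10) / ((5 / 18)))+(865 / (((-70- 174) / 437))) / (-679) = 781098184604453 / 17996555500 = 43402.65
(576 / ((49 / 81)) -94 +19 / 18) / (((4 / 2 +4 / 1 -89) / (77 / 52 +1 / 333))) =-19470951883 / 1267635096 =-15.36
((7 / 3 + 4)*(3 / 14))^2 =361 / 196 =1.84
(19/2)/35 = 19/70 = 0.27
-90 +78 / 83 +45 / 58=-425001 / 4814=-88.28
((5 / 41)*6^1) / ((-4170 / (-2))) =2 / 5699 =0.00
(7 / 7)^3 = 1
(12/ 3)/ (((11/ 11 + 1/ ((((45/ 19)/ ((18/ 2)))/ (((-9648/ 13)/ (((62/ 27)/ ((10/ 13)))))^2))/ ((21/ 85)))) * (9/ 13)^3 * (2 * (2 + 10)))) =1025122522229/ 118429876556462934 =0.00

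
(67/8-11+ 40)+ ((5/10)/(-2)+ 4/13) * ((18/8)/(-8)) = 62165/1664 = 37.36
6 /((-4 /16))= -24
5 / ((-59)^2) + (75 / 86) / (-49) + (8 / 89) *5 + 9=9.43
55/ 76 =0.72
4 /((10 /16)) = 32 /5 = 6.40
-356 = -356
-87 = -87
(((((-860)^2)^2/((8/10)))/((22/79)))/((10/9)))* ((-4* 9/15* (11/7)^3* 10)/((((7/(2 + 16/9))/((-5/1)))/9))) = 4998006267515535.19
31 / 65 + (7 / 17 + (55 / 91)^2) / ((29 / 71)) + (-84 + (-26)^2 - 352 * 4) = -16608165209 / 20412665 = -813.62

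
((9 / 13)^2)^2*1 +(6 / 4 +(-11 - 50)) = -3385637 / 57122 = -59.27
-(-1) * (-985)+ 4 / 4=-984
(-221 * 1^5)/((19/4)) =-46.53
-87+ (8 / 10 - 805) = -4456 / 5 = -891.20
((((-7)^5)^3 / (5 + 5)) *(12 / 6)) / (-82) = 4747561509943 / 410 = 11579418316.93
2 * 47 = 94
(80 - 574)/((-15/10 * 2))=494/3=164.67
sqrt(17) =4.12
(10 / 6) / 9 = 5 / 27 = 0.19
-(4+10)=-14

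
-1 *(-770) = 770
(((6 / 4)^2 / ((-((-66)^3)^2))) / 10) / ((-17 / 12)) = 1 / 520413759360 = 0.00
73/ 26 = 2.81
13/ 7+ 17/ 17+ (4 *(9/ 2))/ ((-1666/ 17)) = 131/ 49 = 2.67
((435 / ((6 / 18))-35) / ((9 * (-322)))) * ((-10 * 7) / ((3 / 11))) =69850 / 621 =112.48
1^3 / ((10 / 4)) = 2 / 5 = 0.40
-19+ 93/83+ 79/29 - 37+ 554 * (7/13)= 7702352/31291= 246.15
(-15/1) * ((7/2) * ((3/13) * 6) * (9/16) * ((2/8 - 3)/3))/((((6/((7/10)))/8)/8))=14553/52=279.87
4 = 4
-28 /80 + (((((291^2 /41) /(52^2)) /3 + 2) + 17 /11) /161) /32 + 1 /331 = -3600276896729 /10398174026240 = -0.35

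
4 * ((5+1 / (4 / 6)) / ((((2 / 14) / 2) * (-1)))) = -364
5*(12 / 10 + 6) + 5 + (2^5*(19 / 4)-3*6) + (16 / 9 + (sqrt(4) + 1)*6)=1753 / 9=194.78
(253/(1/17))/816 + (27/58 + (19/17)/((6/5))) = 52595/7888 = 6.67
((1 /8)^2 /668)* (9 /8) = 9 /342016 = 0.00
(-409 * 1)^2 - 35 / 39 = 6523924 / 39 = 167280.10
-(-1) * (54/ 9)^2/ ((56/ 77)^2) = 1089/ 16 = 68.06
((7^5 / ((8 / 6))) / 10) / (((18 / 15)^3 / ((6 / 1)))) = 420175 / 96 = 4376.82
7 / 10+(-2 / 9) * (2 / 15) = 181 / 270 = 0.67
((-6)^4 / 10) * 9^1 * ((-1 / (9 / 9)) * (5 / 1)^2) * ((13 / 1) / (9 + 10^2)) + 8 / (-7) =-2654432 / 763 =-3478.94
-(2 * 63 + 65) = -191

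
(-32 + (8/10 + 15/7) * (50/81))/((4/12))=-17114/189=-90.55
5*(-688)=-3440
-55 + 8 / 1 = -47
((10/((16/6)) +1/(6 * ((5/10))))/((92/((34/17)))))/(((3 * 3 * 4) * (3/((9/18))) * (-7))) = -7/119232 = -0.00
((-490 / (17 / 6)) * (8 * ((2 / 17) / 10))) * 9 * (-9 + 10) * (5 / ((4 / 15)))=-793800 / 289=-2746.71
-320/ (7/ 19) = -6080/ 7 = -868.57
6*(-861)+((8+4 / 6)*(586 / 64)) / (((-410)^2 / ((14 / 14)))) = -41683416991 / 8068800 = -5166.00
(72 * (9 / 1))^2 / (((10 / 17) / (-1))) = -3569184 / 5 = -713836.80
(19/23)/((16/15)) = 285/368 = 0.77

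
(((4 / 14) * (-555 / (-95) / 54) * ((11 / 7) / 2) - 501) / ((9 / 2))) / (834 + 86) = -8395351 / 69378120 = -0.12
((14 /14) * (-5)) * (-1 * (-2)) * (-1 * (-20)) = -200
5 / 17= 0.29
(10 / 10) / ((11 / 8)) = 8 / 11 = 0.73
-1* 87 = -87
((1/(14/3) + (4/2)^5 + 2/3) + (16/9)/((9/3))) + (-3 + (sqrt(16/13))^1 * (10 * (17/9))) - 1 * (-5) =680 * sqrt(13)/117 + 13409/378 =56.43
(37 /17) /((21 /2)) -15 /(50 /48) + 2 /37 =-933788 /66045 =-14.14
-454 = -454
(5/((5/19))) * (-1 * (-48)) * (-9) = -8208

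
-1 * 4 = -4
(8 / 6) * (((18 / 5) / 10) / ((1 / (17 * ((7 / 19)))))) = 1428 / 475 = 3.01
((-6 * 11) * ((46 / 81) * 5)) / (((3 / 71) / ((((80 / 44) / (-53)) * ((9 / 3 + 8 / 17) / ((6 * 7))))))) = 19269400 / 1532601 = 12.57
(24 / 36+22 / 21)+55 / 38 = 841 / 266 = 3.16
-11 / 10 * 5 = -11 / 2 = -5.50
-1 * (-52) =52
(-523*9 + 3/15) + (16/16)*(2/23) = -541272/115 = -4706.71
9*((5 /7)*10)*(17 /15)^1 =510 /7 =72.86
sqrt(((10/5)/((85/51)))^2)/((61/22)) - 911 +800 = -33723/305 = -110.57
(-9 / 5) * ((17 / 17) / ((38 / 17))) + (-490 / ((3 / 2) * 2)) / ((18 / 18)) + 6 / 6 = -92989 / 570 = -163.14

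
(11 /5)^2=121 /25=4.84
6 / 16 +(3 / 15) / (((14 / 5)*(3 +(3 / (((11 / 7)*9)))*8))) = 3387 / 8680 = 0.39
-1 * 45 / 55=-9 / 11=-0.82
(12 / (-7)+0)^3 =-1728 / 343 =-5.04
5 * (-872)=-4360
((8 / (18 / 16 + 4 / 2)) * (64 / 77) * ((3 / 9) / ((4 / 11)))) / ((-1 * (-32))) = 32 / 525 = 0.06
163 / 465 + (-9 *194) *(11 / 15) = -1280.05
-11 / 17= -0.65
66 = 66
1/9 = 0.11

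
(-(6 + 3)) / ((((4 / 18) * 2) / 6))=-243 / 2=-121.50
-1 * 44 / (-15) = 44 / 15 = 2.93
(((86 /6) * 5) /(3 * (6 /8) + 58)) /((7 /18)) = 5160 /1687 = 3.06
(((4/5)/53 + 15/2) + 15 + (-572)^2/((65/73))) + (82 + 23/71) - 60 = 13828936157/37630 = 367497.64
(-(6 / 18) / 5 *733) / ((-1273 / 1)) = 733 / 19095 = 0.04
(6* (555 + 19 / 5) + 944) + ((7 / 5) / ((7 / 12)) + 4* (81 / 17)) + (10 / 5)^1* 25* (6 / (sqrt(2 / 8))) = 418052 / 85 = 4918.26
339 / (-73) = -339 / 73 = -4.64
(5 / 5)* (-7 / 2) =-7 / 2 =-3.50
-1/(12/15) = -5/4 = -1.25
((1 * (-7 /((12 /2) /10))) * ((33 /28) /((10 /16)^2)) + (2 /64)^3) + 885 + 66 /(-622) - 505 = 344.69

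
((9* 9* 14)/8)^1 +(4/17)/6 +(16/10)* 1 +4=150337/1020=147.39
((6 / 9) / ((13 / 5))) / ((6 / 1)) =0.04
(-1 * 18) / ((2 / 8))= -72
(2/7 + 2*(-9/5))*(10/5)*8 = -1856/35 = -53.03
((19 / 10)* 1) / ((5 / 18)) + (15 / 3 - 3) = 221 / 25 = 8.84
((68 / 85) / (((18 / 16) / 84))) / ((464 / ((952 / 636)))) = 13328 / 69165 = 0.19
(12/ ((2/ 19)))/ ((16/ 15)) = 106.88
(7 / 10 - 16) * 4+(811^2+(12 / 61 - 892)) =200314239 / 305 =656768.00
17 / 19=0.89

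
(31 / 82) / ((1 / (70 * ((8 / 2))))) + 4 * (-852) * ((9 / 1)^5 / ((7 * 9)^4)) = 9162788 / 98441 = 93.08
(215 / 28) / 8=215 / 224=0.96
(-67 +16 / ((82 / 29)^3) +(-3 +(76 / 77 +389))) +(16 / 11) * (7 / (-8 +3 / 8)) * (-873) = 481189828901 / 323721937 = 1486.43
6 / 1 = 6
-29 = -29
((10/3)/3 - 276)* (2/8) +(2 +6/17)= -20309/306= -66.37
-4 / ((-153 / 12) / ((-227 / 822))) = -1816 / 20961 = -0.09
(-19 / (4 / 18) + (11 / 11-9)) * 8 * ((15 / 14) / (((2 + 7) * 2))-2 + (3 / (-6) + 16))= -212993 / 21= -10142.52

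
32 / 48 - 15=-43 / 3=-14.33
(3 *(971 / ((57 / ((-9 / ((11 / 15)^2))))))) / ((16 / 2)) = -1966275 / 18392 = -106.91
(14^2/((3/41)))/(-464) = -2009/348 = -5.77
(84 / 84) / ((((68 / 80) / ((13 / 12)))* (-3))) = -65 / 153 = -0.42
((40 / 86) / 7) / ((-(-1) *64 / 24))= 15 / 602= 0.02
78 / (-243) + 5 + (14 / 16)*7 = 7001 / 648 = 10.80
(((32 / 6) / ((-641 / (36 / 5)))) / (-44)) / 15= 16 / 176275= 0.00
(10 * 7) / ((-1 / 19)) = -1330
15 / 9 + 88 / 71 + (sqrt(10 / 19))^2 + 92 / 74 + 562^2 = 47294864845 / 149739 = 315848.68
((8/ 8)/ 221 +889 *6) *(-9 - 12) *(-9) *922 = 205417944270/ 221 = 929492960.50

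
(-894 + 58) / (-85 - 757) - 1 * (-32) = 13890 / 421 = 32.99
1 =1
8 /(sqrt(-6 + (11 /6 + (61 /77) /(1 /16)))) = 8 * sqrt(1816122) /3931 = 2.74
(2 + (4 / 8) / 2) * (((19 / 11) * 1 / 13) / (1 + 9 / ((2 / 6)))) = 171 / 16016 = 0.01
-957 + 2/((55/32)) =-955.84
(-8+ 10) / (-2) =-1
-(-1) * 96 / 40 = 12 / 5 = 2.40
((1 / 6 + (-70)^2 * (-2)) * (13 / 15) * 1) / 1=-764387 / 90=-8493.19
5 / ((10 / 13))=13 / 2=6.50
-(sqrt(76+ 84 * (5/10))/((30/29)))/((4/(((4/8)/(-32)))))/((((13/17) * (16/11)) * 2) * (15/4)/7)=37961 * sqrt(118)/11980800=0.03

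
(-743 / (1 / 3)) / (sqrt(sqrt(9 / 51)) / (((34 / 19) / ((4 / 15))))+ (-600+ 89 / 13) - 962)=296929394912280* 17^(1 / 4)* 3^(3 / 4) / 4002720198595903897315817579+ 3098725712793722700* sqrt(51) / 4002720198595903897315817579+ 32337994175233656711750* 17^(3 / 4)* 3^(1 / 4) / 4002720198595903897315817579+ 5737093693164836966820211875 / 4002720198595903897315817579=1.43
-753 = -753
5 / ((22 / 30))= 75 / 11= 6.82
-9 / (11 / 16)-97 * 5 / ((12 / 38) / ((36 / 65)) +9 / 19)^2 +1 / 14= -142723435 / 311542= -458.12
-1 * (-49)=49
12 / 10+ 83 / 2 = 427 / 10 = 42.70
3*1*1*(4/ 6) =2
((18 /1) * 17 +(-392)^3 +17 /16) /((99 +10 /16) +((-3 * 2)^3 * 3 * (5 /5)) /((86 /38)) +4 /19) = 322998.35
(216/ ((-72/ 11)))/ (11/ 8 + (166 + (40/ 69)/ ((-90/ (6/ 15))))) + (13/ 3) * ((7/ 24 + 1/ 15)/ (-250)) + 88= 32851546660171/ 374177790000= 87.80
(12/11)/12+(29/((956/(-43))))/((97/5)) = 24147/1020052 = 0.02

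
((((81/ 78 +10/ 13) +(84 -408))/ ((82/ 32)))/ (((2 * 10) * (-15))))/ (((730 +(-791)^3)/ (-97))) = 1625138/ 19784144816475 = 0.00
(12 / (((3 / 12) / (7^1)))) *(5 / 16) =105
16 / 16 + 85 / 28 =113 / 28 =4.04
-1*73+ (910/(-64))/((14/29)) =-102.45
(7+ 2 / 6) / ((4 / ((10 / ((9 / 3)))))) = 55 / 9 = 6.11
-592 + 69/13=-7627/13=-586.69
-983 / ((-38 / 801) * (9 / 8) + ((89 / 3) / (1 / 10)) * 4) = -1049844 / 1267303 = -0.83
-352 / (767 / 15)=-5280 / 767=-6.88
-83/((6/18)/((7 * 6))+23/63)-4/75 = -784538/3525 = -222.56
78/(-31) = -78/31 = -2.52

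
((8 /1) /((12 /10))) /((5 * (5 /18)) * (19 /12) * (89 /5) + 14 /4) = 1440 /9211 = 0.16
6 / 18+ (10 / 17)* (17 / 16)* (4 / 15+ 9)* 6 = 421 / 12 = 35.08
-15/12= -5/4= -1.25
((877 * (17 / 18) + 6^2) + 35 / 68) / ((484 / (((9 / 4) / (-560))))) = -529253 / 73722880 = -0.01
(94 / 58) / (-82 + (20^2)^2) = 0.00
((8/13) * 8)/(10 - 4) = 32/39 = 0.82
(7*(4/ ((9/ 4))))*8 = 896/ 9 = 99.56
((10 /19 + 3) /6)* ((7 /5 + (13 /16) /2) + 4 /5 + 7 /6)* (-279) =-3761447 /6080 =-618.66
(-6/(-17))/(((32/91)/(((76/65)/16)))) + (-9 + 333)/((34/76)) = 3940239/5440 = 724.31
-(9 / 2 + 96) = -100.50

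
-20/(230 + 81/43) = -860/9971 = -0.09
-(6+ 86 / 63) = -7.37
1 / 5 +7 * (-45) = -1574 / 5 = -314.80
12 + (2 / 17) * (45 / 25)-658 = -54892 / 85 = -645.79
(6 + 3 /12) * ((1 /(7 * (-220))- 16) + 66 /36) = -327265 /3696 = -88.55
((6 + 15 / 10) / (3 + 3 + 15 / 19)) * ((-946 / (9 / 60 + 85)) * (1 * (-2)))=41800 / 1703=24.54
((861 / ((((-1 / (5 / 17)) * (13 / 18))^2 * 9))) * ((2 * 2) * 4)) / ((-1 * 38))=-6199200 / 927979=-6.68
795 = 795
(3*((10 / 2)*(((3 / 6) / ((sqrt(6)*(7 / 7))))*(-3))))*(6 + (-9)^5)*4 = 885645*sqrt(6) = 2169378.34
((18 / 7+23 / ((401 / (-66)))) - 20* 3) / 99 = -19092 / 30877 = -0.62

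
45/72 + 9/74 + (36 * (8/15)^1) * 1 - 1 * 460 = -440.05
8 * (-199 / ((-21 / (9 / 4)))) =1194 / 7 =170.57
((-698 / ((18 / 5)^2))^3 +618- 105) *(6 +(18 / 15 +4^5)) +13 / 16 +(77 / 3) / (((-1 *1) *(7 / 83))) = -6826712040692647 / 42515280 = -160570788.68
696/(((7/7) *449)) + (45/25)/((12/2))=8307/4490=1.85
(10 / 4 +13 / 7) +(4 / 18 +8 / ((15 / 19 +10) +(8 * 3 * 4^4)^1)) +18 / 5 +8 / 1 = 1192075373 / 73672830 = 16.18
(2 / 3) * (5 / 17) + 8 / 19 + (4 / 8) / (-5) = 5011 / 9690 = 0.52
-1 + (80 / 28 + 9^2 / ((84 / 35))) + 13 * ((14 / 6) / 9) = 29467 / 756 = 38.98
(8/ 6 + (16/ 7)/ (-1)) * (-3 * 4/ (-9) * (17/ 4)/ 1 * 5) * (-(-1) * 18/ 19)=-3400/ 133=-25.56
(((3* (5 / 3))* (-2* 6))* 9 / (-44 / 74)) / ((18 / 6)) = 3330 / 11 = 302.73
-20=-20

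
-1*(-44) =44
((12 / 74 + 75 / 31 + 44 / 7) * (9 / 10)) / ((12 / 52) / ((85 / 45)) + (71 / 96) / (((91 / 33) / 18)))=25174552 / 15614111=1.61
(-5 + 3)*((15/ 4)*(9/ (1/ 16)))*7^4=-2593080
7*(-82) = -574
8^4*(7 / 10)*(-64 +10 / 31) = -28299264 / 155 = -182575.90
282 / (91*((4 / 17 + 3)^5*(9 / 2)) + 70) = 800799348 / 412388683105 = 0.00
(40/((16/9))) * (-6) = -135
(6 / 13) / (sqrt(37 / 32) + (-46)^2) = 0.00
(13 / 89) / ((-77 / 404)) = -5252 / 6853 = -0.77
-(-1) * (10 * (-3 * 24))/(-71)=720/71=10.14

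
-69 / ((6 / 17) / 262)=-51221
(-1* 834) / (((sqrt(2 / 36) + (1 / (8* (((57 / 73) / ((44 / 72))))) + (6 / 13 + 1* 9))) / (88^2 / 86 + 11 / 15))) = -7729.44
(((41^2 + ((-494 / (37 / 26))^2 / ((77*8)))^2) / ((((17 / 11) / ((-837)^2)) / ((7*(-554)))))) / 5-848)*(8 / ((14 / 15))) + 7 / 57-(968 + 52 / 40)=-1178442143277455785747263653 / 9788574228510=-120389559885560.19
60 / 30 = 2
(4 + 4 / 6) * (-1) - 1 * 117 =-365 / 3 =-121.67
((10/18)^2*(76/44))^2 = 225625/793881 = 0.28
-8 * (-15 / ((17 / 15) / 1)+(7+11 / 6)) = 1796 / 51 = 35.22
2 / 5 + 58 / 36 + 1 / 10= 19 / 9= 2.11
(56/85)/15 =56/1275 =0.04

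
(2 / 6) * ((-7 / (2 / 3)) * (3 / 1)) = -21 / 2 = -10.50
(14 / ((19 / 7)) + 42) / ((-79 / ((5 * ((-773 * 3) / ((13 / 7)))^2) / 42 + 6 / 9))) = -110805.28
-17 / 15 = -1.13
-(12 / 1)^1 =-12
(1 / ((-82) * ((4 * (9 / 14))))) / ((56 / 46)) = -0.00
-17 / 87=-0.20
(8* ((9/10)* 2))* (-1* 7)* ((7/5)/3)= -1176/25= -47.04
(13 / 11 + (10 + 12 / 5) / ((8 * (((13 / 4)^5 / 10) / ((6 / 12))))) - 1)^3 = 571543164069116968 / 68128423601754797567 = 0.01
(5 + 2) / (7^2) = 1 / 7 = 0.14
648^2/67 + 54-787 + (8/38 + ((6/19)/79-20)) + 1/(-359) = 199090718626/36103553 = 5514.44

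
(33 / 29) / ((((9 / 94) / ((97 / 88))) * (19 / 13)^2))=770471 / 125628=6.13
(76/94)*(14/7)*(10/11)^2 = 7600/5687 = 1.34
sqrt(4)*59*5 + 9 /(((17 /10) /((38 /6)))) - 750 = -2150 /17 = -126.47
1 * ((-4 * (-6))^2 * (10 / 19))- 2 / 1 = 5722 / 19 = 301.16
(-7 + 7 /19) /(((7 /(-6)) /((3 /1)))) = 17.05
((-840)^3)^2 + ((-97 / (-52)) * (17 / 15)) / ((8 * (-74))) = 162215379079004159998351 / 461760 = 351298031616000000.00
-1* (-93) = 93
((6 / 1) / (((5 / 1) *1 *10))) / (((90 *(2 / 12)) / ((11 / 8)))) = 11 / 1000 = 0.01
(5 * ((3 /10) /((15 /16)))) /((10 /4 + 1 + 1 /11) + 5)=176 /945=0.19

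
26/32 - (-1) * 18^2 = 5197/16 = 324.81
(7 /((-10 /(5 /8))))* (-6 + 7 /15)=581 /240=2.42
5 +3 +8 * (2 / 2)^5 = 16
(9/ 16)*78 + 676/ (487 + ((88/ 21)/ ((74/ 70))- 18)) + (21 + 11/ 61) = 1703303321/ 25619512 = 66.48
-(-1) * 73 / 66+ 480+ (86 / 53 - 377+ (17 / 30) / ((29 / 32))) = 17981269 / 169070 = 106.35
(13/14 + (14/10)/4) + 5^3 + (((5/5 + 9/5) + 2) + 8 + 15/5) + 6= 20731/140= 148.08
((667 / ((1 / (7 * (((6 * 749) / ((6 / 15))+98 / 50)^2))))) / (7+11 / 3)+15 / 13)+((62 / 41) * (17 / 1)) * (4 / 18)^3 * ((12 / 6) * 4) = 26844639153807847289 / 485696250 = 55270427049.43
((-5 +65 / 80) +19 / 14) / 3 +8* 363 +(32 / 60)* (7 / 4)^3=4881937 / 1680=2905.91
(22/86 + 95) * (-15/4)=-15360/43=-357.21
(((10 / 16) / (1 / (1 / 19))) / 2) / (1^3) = 5 / 304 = 0.02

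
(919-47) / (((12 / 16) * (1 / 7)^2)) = 170912 / 3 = 56970.67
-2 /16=-1 /8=-0.12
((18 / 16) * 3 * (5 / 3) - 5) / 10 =1 / 16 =0.06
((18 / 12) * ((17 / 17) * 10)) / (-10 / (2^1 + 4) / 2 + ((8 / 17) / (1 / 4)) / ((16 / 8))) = 1530 / 11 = 139.09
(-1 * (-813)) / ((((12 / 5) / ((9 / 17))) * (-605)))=-2439 / 8228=-0.30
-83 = -83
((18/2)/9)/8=1/8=0.12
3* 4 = 12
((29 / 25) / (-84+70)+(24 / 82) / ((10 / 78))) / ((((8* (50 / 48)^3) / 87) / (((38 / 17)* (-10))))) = -180357798528 / 381171875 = -473.17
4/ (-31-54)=-4/ 85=-0.05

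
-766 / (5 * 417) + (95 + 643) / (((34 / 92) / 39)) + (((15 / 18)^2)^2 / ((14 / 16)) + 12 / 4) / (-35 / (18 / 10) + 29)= 9970860154981 / 128027340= 77880.71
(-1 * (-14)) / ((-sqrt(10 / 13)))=-15.96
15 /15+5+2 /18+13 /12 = 259 /36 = 7.19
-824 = -824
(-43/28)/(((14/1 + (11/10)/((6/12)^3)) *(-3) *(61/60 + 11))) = 1075/575358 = 0.00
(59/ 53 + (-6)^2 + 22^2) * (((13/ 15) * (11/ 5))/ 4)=3949517/ 15900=248.40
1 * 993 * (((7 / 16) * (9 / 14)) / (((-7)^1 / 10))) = -44685 / 112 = -398.97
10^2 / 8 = 25 / 2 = 12.50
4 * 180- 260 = 460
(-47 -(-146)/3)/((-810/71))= -71/486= -0.15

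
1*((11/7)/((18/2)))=11/63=0.17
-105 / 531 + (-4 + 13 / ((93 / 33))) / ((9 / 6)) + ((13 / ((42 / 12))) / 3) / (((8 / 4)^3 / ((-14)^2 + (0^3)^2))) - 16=79804 / 5487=14.54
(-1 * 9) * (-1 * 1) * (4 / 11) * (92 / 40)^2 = 4761 / 275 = 17.31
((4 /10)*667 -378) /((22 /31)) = -8618 /55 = -156.69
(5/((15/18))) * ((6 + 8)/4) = 21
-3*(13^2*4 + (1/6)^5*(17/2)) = -10513169/5184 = -2028.00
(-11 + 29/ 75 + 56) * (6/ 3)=6808/ 75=90.77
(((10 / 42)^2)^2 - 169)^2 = 28559.91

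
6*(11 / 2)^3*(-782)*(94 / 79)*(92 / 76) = -1124400.60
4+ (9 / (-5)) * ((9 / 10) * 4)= -62 / 25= -2.48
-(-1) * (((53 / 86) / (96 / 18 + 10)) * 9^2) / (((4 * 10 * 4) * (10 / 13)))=167427 / 6329600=0.03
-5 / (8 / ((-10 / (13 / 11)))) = 275 / 52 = 5.29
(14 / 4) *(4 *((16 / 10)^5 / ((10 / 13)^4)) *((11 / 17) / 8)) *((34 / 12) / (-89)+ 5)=1493624228096 / 8865234375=168.48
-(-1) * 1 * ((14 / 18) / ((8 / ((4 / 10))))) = 7 / 180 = 0.04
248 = 248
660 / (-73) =-660 / 73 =-9.04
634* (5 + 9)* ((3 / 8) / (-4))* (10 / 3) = -11095 / 4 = -2773.75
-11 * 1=-11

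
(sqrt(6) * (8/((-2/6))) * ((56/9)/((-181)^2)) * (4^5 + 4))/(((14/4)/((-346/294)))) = 22764032 * sqrt(6)/14447601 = 3.86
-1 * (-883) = 883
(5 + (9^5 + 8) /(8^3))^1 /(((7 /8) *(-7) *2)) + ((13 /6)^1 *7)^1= 100525 /18816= 5.34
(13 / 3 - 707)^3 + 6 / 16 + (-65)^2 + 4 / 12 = -74937036943 / 216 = -346930726.59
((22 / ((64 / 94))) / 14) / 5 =517 / 1120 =0.46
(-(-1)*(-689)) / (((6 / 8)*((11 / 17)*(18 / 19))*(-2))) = 222547 / 297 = 749.32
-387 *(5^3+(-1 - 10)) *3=-132354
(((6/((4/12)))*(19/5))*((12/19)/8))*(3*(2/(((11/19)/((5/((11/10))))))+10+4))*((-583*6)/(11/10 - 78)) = 21887.75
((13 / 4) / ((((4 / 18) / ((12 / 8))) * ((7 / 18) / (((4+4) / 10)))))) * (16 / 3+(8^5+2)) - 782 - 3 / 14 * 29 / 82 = 8485567681 / 5740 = 1478321.90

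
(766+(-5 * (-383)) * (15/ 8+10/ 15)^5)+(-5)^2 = 1623700351999/ 7962624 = 203915.24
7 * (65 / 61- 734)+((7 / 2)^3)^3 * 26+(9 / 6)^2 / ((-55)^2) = 2044076.07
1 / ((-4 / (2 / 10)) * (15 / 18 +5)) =-3 / 350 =-0.01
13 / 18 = 0.72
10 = 10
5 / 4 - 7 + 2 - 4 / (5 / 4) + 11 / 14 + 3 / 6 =-793 / 140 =-5.66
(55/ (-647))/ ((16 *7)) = -55/ 72464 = -0.00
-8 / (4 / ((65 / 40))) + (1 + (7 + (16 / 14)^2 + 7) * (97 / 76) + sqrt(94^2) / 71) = 4920397 / 264404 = 18.61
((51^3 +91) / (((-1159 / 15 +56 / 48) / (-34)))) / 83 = 714.54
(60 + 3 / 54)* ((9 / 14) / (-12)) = -1081 / 336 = -3.22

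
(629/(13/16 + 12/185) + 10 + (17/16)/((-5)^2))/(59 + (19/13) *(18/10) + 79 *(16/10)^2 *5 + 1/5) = 9817185937/14490636720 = 0.68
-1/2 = -0.50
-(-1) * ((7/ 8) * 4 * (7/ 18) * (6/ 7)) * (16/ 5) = 56/ 15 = 3.73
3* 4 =12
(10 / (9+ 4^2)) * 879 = 1758 / 5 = 351.60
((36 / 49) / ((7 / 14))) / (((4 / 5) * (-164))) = -45 / 4018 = -0.01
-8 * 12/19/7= -96/133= -0.72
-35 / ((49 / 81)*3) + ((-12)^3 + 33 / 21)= -12220 / 7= -1745.71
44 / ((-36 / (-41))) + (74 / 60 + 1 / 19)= 87889 / 1710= 51.40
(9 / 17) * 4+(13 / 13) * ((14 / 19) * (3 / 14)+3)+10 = 4934 / 323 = 15.28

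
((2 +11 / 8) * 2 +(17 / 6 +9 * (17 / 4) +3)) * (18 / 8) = 915 / 8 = 114.38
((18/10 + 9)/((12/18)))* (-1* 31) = -2511/5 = -502.20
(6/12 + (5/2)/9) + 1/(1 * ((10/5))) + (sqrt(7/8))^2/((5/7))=901/360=2.50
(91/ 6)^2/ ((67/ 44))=91091/ 603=151.06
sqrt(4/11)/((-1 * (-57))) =2 * sqrt(11)/627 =0.01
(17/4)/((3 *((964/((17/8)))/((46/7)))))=6647/323904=0.02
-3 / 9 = -1 / 3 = -0.33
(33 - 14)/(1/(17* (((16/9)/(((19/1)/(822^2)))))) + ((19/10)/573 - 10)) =-1111599280320/584858201981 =-1.90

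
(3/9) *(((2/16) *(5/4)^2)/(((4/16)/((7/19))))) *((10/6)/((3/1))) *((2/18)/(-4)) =-875/590976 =-0.00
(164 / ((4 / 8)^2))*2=1312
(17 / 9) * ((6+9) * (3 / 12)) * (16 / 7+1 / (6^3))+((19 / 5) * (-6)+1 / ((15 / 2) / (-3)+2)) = -778081 / 90720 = -8.58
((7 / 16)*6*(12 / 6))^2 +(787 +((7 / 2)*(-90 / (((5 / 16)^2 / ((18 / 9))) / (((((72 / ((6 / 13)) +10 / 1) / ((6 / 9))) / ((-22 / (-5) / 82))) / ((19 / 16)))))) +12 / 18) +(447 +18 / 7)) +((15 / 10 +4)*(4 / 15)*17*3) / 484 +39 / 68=-150470061276587 / 5969040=-25208418.99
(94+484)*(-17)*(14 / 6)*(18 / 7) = -58956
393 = 393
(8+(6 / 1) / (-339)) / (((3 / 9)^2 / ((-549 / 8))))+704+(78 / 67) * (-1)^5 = -128017517 / 30284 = -4227.23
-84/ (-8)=21/ 2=10.50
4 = 4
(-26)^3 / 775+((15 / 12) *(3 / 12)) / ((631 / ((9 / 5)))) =-177440321 / 7824400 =-22.68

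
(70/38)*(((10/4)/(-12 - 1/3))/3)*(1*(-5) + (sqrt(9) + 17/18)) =175/1332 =0.13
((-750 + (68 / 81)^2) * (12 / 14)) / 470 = -4916126 / 3597615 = -1.37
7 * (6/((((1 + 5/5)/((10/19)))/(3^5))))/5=10206/19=537.16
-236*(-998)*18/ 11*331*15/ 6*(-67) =-235048700520/ 11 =-21368063683.64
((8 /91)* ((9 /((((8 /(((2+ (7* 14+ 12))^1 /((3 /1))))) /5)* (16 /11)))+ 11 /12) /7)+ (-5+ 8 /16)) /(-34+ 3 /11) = 112475 /1417962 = 0.08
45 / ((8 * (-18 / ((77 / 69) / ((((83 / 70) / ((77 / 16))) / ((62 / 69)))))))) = -1.27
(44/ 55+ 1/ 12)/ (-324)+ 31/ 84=49849/ 136080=0.37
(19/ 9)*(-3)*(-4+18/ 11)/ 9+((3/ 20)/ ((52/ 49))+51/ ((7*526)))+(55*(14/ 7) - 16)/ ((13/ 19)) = 79157582579/ 568648080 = 139.20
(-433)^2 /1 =187489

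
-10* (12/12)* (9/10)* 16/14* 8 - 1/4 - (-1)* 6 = -2143/28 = -76.54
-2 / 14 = -1 / 7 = -0.14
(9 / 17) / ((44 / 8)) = 18 / 187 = 0.10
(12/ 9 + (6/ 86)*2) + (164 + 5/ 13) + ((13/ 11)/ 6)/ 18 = 165.87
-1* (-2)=2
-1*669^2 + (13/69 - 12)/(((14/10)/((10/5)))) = -216180113/483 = -447577.87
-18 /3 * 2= -12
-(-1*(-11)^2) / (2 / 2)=121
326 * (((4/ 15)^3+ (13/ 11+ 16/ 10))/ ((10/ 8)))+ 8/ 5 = 135885616/ 185625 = 732.04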